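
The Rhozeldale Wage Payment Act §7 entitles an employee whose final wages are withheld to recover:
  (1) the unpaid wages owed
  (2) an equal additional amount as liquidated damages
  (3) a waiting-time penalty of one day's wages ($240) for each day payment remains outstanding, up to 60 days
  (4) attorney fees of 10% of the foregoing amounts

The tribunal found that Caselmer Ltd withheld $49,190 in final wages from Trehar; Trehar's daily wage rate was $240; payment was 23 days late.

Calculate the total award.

$114,290

Liquidated damages (equal amount): $49,190
Penalty days: min(23, 60) = 23
Waiting-time penalty: 23 × $240 = $5,520
Subtotal: $49,190 + $49,190 + $5,520 = $103,900
Attorney fees: 10% of $103,900 = $10,390
Total award: $103,900 + $10,390 = $114,290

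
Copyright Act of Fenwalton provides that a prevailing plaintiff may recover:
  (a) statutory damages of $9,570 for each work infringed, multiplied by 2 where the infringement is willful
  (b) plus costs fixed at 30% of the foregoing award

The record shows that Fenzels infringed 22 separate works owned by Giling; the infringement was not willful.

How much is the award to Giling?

Statutory damages: 22 × $9,570 = $210,540
Infringement not willful: no ×2 enhancement.
Costs: 30% of $210,540 = $63,162
Award plus costs: $210,540 + $63,162 = $273,702

$273,702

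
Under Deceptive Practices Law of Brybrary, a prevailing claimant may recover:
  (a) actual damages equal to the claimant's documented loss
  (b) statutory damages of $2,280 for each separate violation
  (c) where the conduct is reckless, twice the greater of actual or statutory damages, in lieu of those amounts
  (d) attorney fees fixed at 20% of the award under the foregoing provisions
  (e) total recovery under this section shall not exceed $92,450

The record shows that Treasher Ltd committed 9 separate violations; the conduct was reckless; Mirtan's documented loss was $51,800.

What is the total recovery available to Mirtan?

$92,450

Statutory damages: 9 × $2,280 = $20,520
Greater of actual damages ($51,800) or statutory damages ($20,520): $51,800
Doubled: 2 × $51,800 = $103,600
Attorney fees: 20% of $103,600 = $20,720
Total before cap: $103,600 + $20,720 = $124,320
Cap at $92,450: $124,320 exceeds the cap → $92,450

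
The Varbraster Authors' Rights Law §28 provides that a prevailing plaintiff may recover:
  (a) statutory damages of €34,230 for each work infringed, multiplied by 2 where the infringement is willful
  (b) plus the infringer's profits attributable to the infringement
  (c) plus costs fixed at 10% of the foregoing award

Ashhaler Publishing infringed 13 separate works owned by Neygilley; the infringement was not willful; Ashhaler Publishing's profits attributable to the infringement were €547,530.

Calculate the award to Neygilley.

Statutory damages: 13 × €34,230 = €444,990
Infringement not willful: no ×2 enhancement.
Combined award: €444,990 + €547,530 = €992,520
Costs: 10% of €992,520 = €99,252
Award plus costs: €992,520 + €99,252 = €1,091,772

€1,091,772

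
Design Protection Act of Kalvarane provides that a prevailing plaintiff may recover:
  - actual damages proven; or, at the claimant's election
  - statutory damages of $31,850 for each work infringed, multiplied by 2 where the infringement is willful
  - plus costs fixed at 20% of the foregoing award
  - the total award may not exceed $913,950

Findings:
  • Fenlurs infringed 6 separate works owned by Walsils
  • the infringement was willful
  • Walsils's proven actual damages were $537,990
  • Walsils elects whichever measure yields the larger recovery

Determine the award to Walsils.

$645,588

Statutory damages: 6 × $31,850 = $191,100
Doubled: 2 × $191,100 = $382,200
Greater of actual damages ($537,990) or enhanced statutory damages ($382,200): $537,990
Costs: 20% of $537,990 = $107,598
Award plus costs: $537,990 + $107,598 = $645,588
Cap at $913,950: $645,588 is within the cap, no reduction.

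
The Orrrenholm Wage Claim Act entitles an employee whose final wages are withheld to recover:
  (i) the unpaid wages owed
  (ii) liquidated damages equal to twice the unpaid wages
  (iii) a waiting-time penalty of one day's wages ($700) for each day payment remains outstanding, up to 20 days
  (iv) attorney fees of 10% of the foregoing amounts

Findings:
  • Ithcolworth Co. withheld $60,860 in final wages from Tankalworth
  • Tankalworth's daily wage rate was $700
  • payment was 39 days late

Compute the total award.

Doubled: 2 × $60,860 = $121,720
Penalty days: min(39, 20) = 20
Waiting-time penalty: 20 × $700 = $14,000
Subtotal: $60,860 + $121,720 + $14,000 = $196,580
Attorney fees: 10% of $196,580 = $19,658
Total award: $196,580 + $19,658 = $216,238

$216,238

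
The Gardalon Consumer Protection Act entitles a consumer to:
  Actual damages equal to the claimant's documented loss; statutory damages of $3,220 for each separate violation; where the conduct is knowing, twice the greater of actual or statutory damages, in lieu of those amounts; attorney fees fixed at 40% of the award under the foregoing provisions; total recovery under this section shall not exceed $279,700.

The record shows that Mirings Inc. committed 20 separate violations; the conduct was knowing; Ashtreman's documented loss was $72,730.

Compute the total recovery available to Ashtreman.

$203,644

Statutory damages: 20 × $3,220 = $64,400
Greater of actual damages ($72,730) or statutory damages ($64,400): $72,730
Doubled: 2 × $72,730 = $145,460
Attorney fees: 40% of $145,460 = $58,184
Total before cap: $145,460 + $58,184 = $203,644
Cap at $279,700: $203,644 is within the cap, no reduction.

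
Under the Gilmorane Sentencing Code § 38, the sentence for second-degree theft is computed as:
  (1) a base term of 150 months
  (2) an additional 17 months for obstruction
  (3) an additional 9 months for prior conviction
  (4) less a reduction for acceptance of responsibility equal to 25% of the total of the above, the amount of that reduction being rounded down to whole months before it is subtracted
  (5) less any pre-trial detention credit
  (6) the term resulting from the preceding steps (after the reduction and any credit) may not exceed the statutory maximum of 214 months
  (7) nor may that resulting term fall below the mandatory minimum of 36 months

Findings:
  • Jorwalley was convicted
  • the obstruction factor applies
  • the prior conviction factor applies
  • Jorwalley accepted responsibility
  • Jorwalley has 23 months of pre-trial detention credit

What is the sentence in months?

109 months

Obstruction enhancement: +17 months
Prior conviction enhancement: +9 months
Adjusted term: 150 months + 17 months + 9 months = 176 months
Acceptance of responsibility reduction: 25% of 176 months = 44 months (rounded down)
After reduction: 176 − 44 = 132 months
Less pre-trial detention credit: 132 months − 23 months = 109 months
Cap at 214 months: 109 months is within the cap, no reduction.
Minimum 36 months: 109 months meets the minimum, no increase.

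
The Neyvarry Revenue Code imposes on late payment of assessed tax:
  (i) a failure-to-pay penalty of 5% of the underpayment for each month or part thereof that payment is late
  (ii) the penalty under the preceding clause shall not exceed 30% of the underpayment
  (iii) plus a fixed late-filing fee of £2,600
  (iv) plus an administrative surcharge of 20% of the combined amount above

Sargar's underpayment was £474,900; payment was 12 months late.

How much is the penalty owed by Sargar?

Penalty: £174,084

Accrued rate: 5% × 12 = 60%, capped at 30% → 30%
Failure-to-pay penalty: 30% of £474,900 = £142,470
Penalty before surcharge: £142,470 + £2,600 = £145,070
Administrative surcharge: 20% of £145,070 = £29,014
Total penalty: £145,070 + £29,014 = £174,084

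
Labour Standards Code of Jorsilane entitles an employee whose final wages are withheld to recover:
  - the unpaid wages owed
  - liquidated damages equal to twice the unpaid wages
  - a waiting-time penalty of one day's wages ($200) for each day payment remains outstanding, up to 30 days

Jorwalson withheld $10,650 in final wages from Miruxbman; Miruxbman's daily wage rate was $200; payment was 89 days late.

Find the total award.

Doubled: 2 × $10,650 = $21,300
Penalty days: min(89, 30) = 30
Waiting-time penalty: 30 × $200 = $6,000
Total award: $10,650 + $21,300 + $6,000 = $37,950

$37,950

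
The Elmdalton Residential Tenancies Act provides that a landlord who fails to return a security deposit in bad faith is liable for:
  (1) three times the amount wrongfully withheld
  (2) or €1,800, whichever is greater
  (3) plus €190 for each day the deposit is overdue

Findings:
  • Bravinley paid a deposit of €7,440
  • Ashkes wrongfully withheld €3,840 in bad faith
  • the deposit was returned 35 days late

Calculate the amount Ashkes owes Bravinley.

Trebled: 3 × €3,840 = €11,520
Minimum €1,800: €11,520 meets the minimum, no increase.
Late-return penalty: 35 × €190 = €6,650
Damages plus late penalty: €11,520 + €6,650 = €18,170

€18,170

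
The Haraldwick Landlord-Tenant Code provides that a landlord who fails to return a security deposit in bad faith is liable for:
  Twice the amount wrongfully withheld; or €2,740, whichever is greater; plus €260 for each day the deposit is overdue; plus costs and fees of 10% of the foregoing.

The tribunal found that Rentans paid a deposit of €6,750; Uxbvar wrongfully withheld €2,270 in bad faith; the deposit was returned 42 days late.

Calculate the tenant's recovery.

Doubled: 2 × €2,270 = €4,540
Minimum €2,740: €4,540 meets the minimum, no increase.
Late-return penalty: 42 × €260 = €10,920
Damages plus late penalty: €4,540 + €10,920 = €15,460
Costs and fees: 10% of €15,460 = €1,546
Total recovery: €15,460 + €1,546 = €17,006

€17,006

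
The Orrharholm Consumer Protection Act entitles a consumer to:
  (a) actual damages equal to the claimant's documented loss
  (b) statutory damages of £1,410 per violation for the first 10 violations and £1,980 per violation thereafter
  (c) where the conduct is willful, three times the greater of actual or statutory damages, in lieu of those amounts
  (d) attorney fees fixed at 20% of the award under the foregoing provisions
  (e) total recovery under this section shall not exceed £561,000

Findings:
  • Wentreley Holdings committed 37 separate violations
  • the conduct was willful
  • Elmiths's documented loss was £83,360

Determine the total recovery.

£300,096

First 10 violations: 10 × £1,410 = £14,100
Remaining violations: (37 − 10) × £1,980 = £53,460
Statutory damages: £14,100 + £53,460 = £67,560
Greater of actual damages (£83,360) or statutory damages (£67,560): £83,360
Trebled: 3 × £83,360 = £250,080
Attorney fees: 20% of £250,080 = £50,016
Total before cap: £250,080 + £50,016 = £300,096
Cap at £561,000: £300,096 is within the cap, no reduction.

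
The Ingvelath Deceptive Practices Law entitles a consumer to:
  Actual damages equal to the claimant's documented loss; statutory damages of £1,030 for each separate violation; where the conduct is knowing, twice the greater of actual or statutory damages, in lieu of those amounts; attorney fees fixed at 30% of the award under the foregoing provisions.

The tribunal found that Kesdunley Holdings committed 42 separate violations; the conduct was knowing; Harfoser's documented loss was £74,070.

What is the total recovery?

£192,582

Statutory damages: 42 × £1,030 = £43,260
Greater of actual damages (£74,070) or statutory damages (£43,260): £74,070
Doubled: 2 × £74,070 = £148,140
Attorney fees: 30% of £148,140 = £44,442
Total recovery: £148,140 + £44,442 = £192,582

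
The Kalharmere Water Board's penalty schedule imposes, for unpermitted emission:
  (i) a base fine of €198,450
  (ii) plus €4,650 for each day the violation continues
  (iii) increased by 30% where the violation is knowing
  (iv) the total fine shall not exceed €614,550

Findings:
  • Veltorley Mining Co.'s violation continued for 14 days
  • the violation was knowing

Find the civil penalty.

Per-day component: 14 × €4,650 = €65,100
Base plus per-day: €198,450 + €65,100 = €263,550
Enhancement: 30% of €263,550 = €79,065
Enhanced fine: €263,550 + €79,065 = €342,615
Cap at €614,550: €342,615 is within the cap, no reduction.

Civil penalty: €342,615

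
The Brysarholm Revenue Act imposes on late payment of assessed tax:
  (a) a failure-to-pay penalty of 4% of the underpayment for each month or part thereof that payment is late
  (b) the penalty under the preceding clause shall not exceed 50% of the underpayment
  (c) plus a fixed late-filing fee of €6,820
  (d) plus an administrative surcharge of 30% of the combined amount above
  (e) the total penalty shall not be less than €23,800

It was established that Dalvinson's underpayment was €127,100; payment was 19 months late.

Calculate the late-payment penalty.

€91,481

Accrued rate: 4% × 19 = 76%, capped at 50% → 50%
Failure-to-pay penalty: 50% of €127,100 = €63,550
Penalty before surcharge: €63,550 + €6,820 = €70,370
Administrative surcharge: 30% of €70,370 = €21,111
Total penalty: €70,370 + €21,111 = €91,481
Minimum €23,800: €91,481 meets the minimum, no increase.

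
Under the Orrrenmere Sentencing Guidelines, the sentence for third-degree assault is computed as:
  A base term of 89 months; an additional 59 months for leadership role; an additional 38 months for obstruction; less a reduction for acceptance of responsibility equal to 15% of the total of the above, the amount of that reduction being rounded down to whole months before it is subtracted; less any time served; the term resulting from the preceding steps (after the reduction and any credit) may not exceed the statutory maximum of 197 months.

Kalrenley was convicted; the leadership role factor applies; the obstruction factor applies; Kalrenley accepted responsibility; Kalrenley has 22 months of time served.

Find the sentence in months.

137 months

Leadership role enhancement: +59 months
Obstruction enhancement: +38 months
Adjusted term: 89 months + 59 months + 38 months = 186 months
Acceptance of responsibility reduction: 15% of 186 months = 27 months (rounded down)
After reduction: 186 − 27 = 159 months
Less time served: 159 months − 22 months = 137 months
Cap at 197 months: 137 months is within the cap, no reduction.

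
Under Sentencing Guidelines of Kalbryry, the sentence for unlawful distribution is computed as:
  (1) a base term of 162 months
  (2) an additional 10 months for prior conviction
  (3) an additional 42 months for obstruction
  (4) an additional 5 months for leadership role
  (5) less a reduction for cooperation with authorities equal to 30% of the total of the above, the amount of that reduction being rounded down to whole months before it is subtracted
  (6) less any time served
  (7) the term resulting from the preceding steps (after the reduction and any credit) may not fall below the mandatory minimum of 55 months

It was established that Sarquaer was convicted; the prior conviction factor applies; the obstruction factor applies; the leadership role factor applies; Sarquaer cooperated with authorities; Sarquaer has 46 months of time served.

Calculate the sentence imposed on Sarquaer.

108 months

Prior conviction enhancement: +10 months
Obstruction enhancement: +42 months
Leadership role enhancement: +5 months
Adjusted term: 162 months + 10 months + 42 months + 5 months = 219 months
Cooperation with authorities reduction: 30% of 219 months = 65 months (rounded down)
After reduction: 219 − 65 = 154 months
Less time served: 154 months − 46 months = 108 months
Minimum 55 months: 108 months meets the minimum, no increase.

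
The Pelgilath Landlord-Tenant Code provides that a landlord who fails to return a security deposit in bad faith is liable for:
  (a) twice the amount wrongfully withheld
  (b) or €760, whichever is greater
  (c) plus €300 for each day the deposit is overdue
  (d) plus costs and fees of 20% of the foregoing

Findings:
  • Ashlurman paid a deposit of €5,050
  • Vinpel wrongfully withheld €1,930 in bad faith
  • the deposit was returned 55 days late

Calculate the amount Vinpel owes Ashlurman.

Doubled: 2 × €1,930 = €3,860
Minimum €760: €3,860 meets the minimum, no increase.
Late-return penalty: 55 × €300 = €16,500
Damages plus late penalty: €3,860 + €16,500 = €20,360
Costs and fees: 20% of €20,360 = €4,072
Total recovery: €20,360 + €4,072 = €24,432

€24,432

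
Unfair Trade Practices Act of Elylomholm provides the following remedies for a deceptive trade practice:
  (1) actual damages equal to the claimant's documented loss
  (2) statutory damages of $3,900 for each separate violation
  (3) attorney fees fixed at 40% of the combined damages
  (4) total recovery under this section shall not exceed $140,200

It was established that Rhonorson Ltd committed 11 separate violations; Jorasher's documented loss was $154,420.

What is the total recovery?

Statutory damages: 11 × $3,900 = $42,900
Combined damages: $154,420 + $42,900 = $197,320
Attorney fees: 40% of $197,320 = $78,928
Total before cap: $197,320 + $78,928 = $276,248
Cap at $140,200: $276,248 exceeds the cap → $140,200

Total recovery: $140,200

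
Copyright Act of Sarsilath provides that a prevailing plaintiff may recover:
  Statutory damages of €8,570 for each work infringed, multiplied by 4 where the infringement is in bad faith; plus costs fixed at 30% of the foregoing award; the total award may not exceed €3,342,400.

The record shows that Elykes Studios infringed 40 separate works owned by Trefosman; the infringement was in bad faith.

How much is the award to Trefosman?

€1,782,560

Statutory damages: 40 × €8,570 = €342,800
Multiplied by 4: 4 × €342,800 = €1,371,200
Costs: 30% of €1,371,200 = €411,360
Award plus costs: €1,371,200 + €411,360 = €1,782,560
Cap at €3,342,400: €1,782,560 is within the cap, no reduction.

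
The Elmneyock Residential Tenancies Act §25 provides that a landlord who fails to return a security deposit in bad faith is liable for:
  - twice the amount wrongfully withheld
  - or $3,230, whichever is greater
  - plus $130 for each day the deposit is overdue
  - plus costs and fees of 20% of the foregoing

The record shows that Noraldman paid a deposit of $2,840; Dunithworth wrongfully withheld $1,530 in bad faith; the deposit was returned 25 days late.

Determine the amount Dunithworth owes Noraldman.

Doubled: 2 × $1,530 = $3,060
Minimum $3,230: $3,060 is below the minimum → $3,230
Late-return penalty: 25 × $130 = $3,250
Damages plus late penalty: $3,230 + $3,250 = $6,480
Costs and fees: 20% of $6,480 = $1,296
Total recovery: $6,480 + $1,296 = $7,776

$7,776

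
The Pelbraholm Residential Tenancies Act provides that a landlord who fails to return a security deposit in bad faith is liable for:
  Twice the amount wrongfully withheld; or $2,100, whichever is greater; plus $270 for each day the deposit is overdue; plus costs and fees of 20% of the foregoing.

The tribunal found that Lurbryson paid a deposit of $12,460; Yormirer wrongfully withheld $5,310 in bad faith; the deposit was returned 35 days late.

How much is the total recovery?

$24,084

Doubled: 2 × $5,310 = $10,620
Minimum $2,100: $10,620 meets the minimum, no increase.
Late-return penalty: 35 × $270 = $9,450
Damages plus late penalty: $10,620 + $9,450 = $20,070
Costs and fees: 20% of $20,070 = $4,014
Total recovery: $20,070 + $4,014 = $24,084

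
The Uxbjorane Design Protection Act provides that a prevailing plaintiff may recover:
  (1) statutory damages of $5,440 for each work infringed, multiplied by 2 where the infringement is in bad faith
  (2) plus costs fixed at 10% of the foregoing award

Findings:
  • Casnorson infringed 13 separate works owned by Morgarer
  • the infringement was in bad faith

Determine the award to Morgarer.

Statutory damages: 13 × $5,440 = $70,720
Doubled: 2 × $70,720 = $141,440
Costs: 10% of $141,440 = $14,144
Award plus costs: $141,440 + $14,144 = $155,584

Award: $155,584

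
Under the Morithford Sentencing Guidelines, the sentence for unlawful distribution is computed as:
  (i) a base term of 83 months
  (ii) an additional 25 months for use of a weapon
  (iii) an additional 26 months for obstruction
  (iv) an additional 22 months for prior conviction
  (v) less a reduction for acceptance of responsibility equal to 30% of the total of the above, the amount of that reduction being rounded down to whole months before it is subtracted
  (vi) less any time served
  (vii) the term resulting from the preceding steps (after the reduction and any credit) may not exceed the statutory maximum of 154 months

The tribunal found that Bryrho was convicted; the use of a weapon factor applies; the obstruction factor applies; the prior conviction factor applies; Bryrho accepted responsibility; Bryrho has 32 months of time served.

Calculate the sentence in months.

Use of a weapon enhancement: +25 months
Obstruction enhancement: +26 months
Prior conviction enhancement: +22 months
Adjusted term: 83 months + 25 months + 26 months + 22 months = 156 months
Acceptance of responsibility reduction: 30% of 156 months = 46 months (rounded down)
After reduction: 156 − 46 = 110 months
Less time served: 110 months − 32 months = 78 months
Cap at 154 months: 78 months is within the cap, no reduction.

Sentence: 78 months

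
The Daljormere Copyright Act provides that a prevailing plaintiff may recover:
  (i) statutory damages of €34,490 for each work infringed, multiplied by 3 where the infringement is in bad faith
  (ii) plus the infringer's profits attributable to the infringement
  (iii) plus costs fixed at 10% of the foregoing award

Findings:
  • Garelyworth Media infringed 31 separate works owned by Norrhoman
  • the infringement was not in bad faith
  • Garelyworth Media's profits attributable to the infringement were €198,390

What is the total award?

Statutory damages: 31 × €34,490 = €1,069,190
Infringement not in bad faith: no ×3 enhancement.
Combined award: €1,069,190 + €198,390 = €1,267,580
Costs: 10% of €1,267,580 = €126,758
Award plus costs: €1,267,580 + €126,758 = €1,394,338

€1,394,338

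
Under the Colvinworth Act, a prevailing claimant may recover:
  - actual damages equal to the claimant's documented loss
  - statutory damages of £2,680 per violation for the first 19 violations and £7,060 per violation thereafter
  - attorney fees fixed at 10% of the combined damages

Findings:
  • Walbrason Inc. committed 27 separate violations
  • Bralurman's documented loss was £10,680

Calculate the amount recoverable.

First 19 violations: 19 × £2,680 = £50,920
Remaining violations: (27 − 19) × £7,060 = £56,480
Statutory damages: £50,920 + £56,480 = £107,400
Combined damages: £10,680 + £107,400 = £118,080
Attorney fees: 10% of £118,080 = £11,808
Total recovery: £118,080 + £11,808 = £129,888

£129,888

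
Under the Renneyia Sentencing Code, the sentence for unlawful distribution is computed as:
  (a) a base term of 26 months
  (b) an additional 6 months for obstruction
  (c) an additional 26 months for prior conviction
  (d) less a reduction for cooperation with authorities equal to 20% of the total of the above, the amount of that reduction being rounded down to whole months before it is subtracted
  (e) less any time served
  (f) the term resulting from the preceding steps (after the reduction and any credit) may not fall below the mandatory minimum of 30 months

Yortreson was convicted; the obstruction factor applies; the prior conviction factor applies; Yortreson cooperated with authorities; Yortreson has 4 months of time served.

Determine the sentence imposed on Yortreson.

Obstruction enhancement: +6 months
Prior conviction enhancement: +26 months
Adjusted term: 26 months + 6 months + 26 months = 58 months
Cooperation with authorities reduction: 20% of 58 months = 11 months (rounded down)
After reduction: 58 − 11 = 47 months
Less time served: 47 months − 4 months = 43 months
Minimum 30 months: 43 months meets the minimum, no increase.

43 months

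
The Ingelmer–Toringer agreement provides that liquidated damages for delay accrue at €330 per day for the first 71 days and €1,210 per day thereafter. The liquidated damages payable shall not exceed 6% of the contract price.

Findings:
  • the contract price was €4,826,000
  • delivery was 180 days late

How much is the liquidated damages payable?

First 71 days: 71 × €330 = €23,430
Remaining days: (180 − 71) × €1,210 = €131,890
Accrued per-day damages: €23,430 + €131,890 = €155,320
Cap: 6% of €4,826,000 = €289,560
Cap at €289,560: €155,320 is within the cap, no reduction.

€155,320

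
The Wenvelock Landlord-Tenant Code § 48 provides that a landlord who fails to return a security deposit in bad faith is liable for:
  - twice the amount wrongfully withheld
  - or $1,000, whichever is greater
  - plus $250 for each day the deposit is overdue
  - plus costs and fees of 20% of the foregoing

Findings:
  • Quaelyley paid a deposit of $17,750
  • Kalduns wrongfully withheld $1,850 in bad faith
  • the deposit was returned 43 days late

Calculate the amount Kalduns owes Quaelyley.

Recovery: $17,340

Doubled: 2 × $1,850 = $3,700
Minimum $1,000: $3,700 meets the minimum, no increase.
Late-return penalty: 43 × $250 = $10,750
Damages plus late penalty: $3,700 + $10,750 = $14,450
Costs and fees: 20% of $14,450 = $2,890
Total recovery: $14,450 + $2,890 = $17,340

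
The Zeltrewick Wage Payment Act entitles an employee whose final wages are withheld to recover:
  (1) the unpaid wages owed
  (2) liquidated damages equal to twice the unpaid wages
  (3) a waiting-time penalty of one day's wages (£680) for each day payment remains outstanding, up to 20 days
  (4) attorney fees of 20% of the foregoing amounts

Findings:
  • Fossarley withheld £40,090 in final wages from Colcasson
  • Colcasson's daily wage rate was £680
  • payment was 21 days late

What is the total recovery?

Doubled: 2 × £40,090 = £80,180
Penalty days: min(21, 20) = 20
Waiting-time penalty: 20 × £680 = £13,600
Subtotal: £40,090 + £80,180 + £13,600 = £133,870
Attorney fees: 20% of £133,870 = £26,774
Total award: £133,870 + £26,774 = £160,644

£160,644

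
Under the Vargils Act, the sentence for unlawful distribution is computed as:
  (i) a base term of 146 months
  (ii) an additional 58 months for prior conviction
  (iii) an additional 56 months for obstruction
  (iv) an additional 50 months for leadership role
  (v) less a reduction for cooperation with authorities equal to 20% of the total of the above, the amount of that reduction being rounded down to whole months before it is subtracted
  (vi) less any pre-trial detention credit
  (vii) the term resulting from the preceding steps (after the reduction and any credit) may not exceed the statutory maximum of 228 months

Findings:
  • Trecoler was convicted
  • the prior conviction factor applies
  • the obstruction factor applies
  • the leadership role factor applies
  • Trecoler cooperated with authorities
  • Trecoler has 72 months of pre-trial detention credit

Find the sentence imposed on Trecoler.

Prior conviction enhancement: +58 months
Obstruction enhancement: +56 months
Leadership role enhancement: +50 months
Adjusted term: 146 months + 58 months + 56 months + 50 months = 310 months
Cooperation with authorities reduction: 20% of 310 months = 62 months (rounded down)
After reduction: 310 − 62 = 248 months
Less pre-trial detention credit: 248 months − 72 months = 176 months
Cap at 228 months: 176 months is within the cap, no reduction.

176 months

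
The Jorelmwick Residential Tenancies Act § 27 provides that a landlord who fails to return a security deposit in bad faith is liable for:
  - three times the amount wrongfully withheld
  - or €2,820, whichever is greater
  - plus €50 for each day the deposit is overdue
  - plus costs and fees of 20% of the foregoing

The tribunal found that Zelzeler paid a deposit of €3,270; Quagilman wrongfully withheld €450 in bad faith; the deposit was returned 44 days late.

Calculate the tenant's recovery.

€6,024

Trebled: 3 × €450 = €1,350
Minimum €2,820: €1,350 is below the minimum → €2,820
Late-return penalty: 44 × €50 = €2,200
Damages plus late penalty: €2,820 + €2,200 = €5,020
Costs and fees: 20% of €5,020 = €1,004
Total recovery: €5,020 + €1,004 = €6,024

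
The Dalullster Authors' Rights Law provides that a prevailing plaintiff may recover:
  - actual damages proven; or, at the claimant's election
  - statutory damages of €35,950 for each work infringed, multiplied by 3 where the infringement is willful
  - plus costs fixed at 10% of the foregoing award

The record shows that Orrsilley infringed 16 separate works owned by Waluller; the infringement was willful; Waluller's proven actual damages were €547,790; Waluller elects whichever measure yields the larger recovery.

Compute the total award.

€1,898,160

Statutory damages: 16 × €35,950 = €575,200
Trebled: 3 × €575,200 = €1,725,600
Greater of actual damages (€547,790) or enhanced statutory damages (€1,725,600): €1,725,600
Costs: 10% of €1,725,600 = €172,560
Award plus costs: €1,725,600 + €172,560 = €1,898,160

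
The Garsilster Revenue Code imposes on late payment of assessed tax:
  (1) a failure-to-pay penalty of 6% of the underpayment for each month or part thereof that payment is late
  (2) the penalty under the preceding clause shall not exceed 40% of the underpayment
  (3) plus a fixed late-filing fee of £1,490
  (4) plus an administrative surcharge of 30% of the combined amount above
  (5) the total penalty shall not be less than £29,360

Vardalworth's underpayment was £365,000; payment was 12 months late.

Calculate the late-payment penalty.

Accrued rate: 6% × 12 = 72%, capped at 40% → 40%
Failure-to-pay penalty: 40% of £365,000 = £146,000
Penalty before surcharge: £146,000 + £1,490 = £147,490
Administrative surcharge: 30% of £147,490 = £44,247
Total penalty: £147,490 + £44,247 = £191,737
Minimum £29,360: £191,737 meets the minimum, no increase.

£191,737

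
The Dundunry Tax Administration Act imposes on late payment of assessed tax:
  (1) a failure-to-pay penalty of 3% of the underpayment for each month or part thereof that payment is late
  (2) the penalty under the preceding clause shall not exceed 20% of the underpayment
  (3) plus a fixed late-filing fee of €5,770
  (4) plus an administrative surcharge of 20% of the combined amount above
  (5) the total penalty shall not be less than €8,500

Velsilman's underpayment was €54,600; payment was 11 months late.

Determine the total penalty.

Accrued rate: 3% × 11 = 33%, capped at 20% → 20%
Failure-to-pay penalty: 20% of €54,600 = €10,920
Penalty before surcharge: €10,920 + €5,770 = €16,690
Administrative surcharge: 20% of €16,690 = €3,338
Total penalty: €16,690 + €3,338 = €20,028
Minimum €8,500: €20,028 meets the minimum, no increase.

€20,028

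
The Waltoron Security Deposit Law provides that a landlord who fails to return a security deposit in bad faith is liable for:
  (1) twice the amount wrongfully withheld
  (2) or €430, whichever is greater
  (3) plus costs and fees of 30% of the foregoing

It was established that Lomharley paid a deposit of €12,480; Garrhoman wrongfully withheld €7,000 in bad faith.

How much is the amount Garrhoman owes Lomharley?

Recovery: €18,200

Doubled: 2 × €7,000 = €14,000
Minimum €430: €14,000 meets the minimum, no increase.
Costs and fees: 30% of €14,000 = €4,200
Total recovery: €14,000 + €4,200 = €18,200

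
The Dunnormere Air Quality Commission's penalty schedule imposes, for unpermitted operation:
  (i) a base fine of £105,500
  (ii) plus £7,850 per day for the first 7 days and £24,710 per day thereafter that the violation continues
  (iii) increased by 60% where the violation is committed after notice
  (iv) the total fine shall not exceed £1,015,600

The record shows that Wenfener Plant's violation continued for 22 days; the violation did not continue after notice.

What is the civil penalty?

£531,100

First 7 days: 7 × £7,850 = £54,950
Remaining days: (22 − 7) × £24,710 = £370,650
Per-day component: £54,950 + £370,650 = £425,600
Base plus per-day: £105,500 + £425,600 = £531,100
The violation did not continue after notice: no 60% increase.
Cap at £1,015,600: £531,100 is within the cap, no reduction.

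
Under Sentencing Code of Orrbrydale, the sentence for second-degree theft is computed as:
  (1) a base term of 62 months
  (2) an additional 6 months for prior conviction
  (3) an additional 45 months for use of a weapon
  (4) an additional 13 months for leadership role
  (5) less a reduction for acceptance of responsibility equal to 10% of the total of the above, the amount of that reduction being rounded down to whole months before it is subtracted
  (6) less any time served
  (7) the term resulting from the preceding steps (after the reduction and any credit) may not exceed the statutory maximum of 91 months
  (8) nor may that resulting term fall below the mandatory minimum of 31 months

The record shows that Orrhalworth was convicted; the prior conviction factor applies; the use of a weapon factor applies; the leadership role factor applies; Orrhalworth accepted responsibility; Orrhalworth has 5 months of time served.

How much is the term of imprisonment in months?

91 months

Prior conviction enhancement: +6 months
Use of a weapon enhancement: +45 months
Leadership role enhancement: +13 months
Adjusted term: 62 months + 6 months + 45 months + 13 months = 126 months
Acceptance of responsibility reduction: 10% of 126 months = 12 months (rounded down)
After reduction: 126 − 12 = 114 months
Less time served: 114 months − 5 months = 109 months
Cap at 91 months: 109 months exceeds the cap → 91 months
Minimum 31 months: 91 months meets the minimum, no increase.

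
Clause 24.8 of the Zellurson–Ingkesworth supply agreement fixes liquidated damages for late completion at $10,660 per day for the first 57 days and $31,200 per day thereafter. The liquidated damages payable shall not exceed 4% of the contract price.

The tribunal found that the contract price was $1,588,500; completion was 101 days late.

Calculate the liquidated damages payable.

$63,540

First 57 days: 57 × $10,660 = $607,620
Remaining days: (101 − 57) × $31,200 = $1,372,800
Accrued per-day damages: $607,620 + $1,372,800 = $1,980,420
Cap: 4% of $1,588,500 = $63,540
Cap at $63,540: $1,980,420 exceeds the cap → $63,540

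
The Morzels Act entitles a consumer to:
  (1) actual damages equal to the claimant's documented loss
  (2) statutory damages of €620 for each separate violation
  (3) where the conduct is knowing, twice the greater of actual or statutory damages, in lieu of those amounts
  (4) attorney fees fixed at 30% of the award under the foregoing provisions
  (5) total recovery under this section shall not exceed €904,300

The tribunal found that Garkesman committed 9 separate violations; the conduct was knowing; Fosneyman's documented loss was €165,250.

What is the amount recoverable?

Statutory damages: 9 × €620 = €5,580
Greater of actual damages (€165,250) or statutory damages (€5,580): €165,250
Doubled: 2 × €165,250 = €330,500
Attorney fees: 30% of €330,500 = €99,150
Total before cap: €330,500 + €99,150 = €429,650
Cap at €904,300: €429,650 is within the cap, no reduction.

€429,650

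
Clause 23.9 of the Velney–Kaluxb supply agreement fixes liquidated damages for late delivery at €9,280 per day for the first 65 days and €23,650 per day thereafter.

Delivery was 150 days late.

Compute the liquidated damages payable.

€2,613,450

First 65 days: 65 × €9,280 = €603,200
Remaining days: (150 − 65) × €23,650 = €2,010,250
Accrued per-day damages: €603,200 + €2,010,250 = €2,613,450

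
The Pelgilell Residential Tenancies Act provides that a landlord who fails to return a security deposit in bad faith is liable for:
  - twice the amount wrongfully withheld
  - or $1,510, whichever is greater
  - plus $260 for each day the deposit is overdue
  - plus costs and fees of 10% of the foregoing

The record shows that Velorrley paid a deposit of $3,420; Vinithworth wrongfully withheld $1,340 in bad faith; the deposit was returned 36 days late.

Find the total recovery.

Doubled: 2 × $1,340 = $2,680
Minimum $1,510: $2,680 meets the minimum, no increase.
Late-return penalty: 36 × $260 = $9,360
Damages plus late penalty: $2,680 + $9,360 = $12,040
Costs and fees: 10% of $12,040 = $1,204
Total recovery: $12,040 + $1,204 = $13,244

$13,244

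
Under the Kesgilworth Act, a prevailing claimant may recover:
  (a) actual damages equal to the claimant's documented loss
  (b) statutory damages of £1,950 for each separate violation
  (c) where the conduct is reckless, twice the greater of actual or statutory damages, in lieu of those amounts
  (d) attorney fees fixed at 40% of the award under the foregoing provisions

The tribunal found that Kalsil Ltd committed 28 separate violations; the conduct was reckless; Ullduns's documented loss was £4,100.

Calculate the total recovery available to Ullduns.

£152,880

Statutory damages: 28 × £1,950 = £54,600
Greater of actual damages (£4,100) or statutory damages (£54,600): £54,600
Doubled: 2 × £54,600 = £109,200
Attorney fees: 40% of £109,200 = £43,680
Total recovery: £109,200 + £43,680 = £152,880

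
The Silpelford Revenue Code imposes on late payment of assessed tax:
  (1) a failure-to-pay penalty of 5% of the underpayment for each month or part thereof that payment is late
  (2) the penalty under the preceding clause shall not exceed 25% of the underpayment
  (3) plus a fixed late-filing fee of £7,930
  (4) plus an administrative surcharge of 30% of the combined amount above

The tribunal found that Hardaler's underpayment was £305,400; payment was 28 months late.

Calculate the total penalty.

Accrued rate: 5% × 28 = 140%, capped at 25% → 25%
Failure-to-pay penalty: 25% of £305,400 = £76,350
Penalty before surcharge: £76,350 + £7,930 = £84,280
Administrative surcharge: 30% of £84,280 = £25,284
Total penalty: £84,280 + £25,284 = £109,564

Penalty: £109,564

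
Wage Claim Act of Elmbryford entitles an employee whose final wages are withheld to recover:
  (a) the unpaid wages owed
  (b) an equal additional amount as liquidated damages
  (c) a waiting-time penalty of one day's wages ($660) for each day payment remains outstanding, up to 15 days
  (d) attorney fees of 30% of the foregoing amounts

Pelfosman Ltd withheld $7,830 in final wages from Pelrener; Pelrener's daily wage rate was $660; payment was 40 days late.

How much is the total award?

Liquidated damages (equal amount): $7,830
Penalty days: min(40, 15) = 15
Waiting-time penalty: 15 × $660 = $9,900
Subtotal: $7,830 + $7,830 + $9,900 = $25,560
Attorney fees: 30% of $25,560 = $7,668
Total award: $25,560 + $7,668 = $33,228

Total award: $33,228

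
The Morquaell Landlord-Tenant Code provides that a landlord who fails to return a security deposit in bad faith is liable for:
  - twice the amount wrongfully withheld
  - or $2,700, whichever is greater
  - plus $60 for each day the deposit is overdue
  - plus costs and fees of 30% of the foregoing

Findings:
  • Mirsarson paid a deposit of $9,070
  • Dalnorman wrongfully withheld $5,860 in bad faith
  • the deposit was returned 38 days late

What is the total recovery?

$18,200

Doubled: 2 × $5,860 = $11,720
Minimum $2,700: $11,720 meets the minimum, no increase.
Late-return penalty: 38 × $60 = $2,280
Damages plus late penalty: $11,720 + $2,280 = $14,000
Costs and fees: 30% of $14,000 = $4,200
Total recovery: $14,000 + $4,200 = $18,200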